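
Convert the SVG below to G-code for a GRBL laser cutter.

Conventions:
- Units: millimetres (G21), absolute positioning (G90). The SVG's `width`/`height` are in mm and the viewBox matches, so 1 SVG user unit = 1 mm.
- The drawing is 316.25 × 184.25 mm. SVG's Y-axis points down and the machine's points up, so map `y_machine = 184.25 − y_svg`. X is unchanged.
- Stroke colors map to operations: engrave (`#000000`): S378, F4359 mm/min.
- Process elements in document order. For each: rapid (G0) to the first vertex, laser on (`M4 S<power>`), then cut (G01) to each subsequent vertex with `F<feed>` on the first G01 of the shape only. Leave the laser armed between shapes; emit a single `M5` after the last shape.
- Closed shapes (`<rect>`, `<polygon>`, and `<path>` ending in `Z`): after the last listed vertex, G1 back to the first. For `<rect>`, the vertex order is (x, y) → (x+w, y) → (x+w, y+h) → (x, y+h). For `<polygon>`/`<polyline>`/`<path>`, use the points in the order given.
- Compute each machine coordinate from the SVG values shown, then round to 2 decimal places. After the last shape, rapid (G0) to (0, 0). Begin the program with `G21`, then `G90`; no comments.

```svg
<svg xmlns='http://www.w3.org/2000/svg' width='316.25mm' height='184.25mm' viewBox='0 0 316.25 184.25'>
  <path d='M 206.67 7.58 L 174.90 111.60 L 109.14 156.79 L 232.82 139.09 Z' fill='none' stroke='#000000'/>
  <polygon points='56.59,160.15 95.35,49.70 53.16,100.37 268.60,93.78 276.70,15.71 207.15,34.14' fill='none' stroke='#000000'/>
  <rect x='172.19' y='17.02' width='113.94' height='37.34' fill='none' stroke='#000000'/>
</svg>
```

Since the viewBox matches the mm dimensions, user units are millimetres directly. The only transform is the Y-flip y_m = 184.25 − y_svg.

Shape 1 is a closed polygon drawn with `<path>`. Its stroke #000000 means engrave at S378, F4359. After flipping Y the toolpath is (206.67,176.67) → (174.90,72.65) → (109.14,27.46) → (232.82,45.16) → (206.67,176.67), returning to the start.

Shape 2 is a closed polygon drawn with `<polygon>`. Its stroke #000000 means engrave at S378, F4359. After flipping Y the toolpath is (56.59,24.10) → (95.35,134.55) → (53.16,83.88) → (268.60,90.47) → (276.70,168.54) → (207.15,150.11) → (56.59,24.10), returning to the start.

Shape 3 is a rectangle drawn with `<rect>`. Its stroke #000000 means engrave at S378, F4359. After flipping Y the toolpath is (172.19,167.23) → (286.13,167.23) → (286.13,129.89) → (172.19,129.89) → (172.19,167.23), returning to the start.

G21
G90
G0 X206.67 Y176.67
M4 S378
G01 X174.90 Y72.65 F4359
G01 X109.14 Y27.46
G01 X232.82 Y45.16
G01 X206.67 Y176.67
G0 X56.59 Y24.10
M4 S378
G01 X95.35 Y134.55 F4359
G01 X53.16 Y83.88
G01 X268.60 Y90.47
G01 X276.70 Y168.54
G01 X207.15 Y150.11
G01 X56.59 Y24.10
G0 X172.19 Y167.23
M4 S378
G01 X286.13 Y167.23 F4359
G01 X286.13 Y129.89
G01 X172.19 Y129.89
G01 X172.19 Y167.23
M5
G0 X0.00 Y0.00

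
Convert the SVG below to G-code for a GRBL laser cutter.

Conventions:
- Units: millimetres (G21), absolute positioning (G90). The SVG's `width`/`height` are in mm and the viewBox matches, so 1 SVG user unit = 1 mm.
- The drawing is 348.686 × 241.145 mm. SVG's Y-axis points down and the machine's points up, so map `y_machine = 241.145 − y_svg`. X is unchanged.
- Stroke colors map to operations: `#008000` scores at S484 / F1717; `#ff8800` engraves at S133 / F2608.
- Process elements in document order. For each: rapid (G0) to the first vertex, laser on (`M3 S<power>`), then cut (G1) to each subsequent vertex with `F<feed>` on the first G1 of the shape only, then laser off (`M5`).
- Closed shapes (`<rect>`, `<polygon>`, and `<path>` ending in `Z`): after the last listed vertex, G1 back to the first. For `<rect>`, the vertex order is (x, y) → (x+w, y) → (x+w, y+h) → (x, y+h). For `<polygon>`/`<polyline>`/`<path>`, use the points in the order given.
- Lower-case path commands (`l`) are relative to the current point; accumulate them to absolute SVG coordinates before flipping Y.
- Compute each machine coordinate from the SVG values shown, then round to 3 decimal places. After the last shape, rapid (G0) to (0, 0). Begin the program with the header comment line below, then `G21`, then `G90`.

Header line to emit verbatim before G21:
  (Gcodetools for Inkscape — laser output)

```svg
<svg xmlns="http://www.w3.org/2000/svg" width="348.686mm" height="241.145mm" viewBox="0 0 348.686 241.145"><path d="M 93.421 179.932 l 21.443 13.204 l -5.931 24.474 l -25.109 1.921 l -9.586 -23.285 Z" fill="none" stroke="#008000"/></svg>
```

(Gcodetools for Inkscape — laser output)
G21
G90
G0 X93.421 Y61.213
M3 S484
G1 X114.864 Y48.009 F1717
G1 X108.933 Y23.535
G1 X83.824 Y21.614
G1 X74.238 Y44.899
G1 X93.421 Y61.213
M5
G0 X0.000 Y0.000

Since the viewBox matches the mm dimensions, user units are millimetres directly. The only transform is the Y-flip y_m = 241.145 − y_svg.

Shape 1 is a regular polygon drawn with `<path>`. Its stroke #008000 means score at S484, F1717. After flipping Y the toolpath is (93.421,61.213) → (114.864,48.009) → (108.933,23.535) → (83.824,21.614) → (74.238,44.899) → (93.421,61.213), returning to the start.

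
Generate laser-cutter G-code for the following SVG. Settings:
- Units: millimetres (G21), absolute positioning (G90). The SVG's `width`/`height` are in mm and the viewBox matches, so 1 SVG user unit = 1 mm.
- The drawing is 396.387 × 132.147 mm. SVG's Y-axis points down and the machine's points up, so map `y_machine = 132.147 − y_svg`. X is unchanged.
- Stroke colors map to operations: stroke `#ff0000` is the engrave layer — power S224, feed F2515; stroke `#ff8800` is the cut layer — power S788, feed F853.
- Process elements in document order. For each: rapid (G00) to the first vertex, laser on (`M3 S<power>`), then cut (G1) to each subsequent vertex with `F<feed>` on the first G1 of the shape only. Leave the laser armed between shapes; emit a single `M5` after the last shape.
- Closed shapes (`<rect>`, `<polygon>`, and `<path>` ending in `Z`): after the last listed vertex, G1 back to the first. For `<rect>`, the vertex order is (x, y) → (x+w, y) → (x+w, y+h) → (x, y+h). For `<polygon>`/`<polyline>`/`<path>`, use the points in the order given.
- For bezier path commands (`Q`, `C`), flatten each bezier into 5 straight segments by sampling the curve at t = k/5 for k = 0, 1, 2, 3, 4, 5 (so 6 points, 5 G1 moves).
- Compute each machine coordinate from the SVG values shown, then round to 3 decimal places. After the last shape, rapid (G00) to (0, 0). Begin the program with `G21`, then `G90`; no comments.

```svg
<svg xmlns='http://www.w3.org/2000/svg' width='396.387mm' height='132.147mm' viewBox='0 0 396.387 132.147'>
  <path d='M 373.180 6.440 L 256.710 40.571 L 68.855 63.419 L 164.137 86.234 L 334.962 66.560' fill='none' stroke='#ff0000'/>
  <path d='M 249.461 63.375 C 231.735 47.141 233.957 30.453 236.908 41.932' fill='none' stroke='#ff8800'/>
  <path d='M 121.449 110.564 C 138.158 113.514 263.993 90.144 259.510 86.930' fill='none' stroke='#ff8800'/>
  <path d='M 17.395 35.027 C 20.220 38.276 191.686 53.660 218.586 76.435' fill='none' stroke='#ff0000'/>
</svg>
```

viewBox `0 0 396.387 132.147` with mm width/height → 1 unit = 1 mm. Flip: y_m = 132.147 − y_svg.

**Shape 1** — `<path>` open polyline, stroke `#ff0000` → engrave (S224, F2515). Machine vertices: (373.180,125.707) → (256.710,91.576) → (68.855,68.728) → (164.137,45.913) → (334.962,65.587). Open path.

**Shape 2** — `<path>` cubic bezier, stroke `#ff8800` → cut (S788, F853). Control points (SVG): P0=(249.461,63.375), P1=(231.735,47.141), P2=(233.957,30.453), P3=(236.908,41.932); sampled at t=k/5. Machine vertices: (249.461,68.772) → (241.065,78.338) → (236.535,86.639) → (234.947,92.301) → (235.379,93.951) → (236.908,90.215). Open path.

**Shape 3** — `<path>` cubic bezier, stroke `#ff8800` → cut (S788, F853). Control points (SVG): P0=(121.449,110.564), P1=(138.158,113.514), P2=(263.993,90.144), P3=(259.510,86.930); sampled at t=k/5. Machine vertices: (121.449,21.583) → (142.654,22.600) → (178.556,27.702) → (217.661,34.660) → (248.477,41.242) → (259.510,45.217). Open path.

**Shape 4** — `<path>` cubic bezier, stroke `#ff0000` → engrave (S224, F2515). Control points (SVG): P0=(17.395,35.027), P1=(20.220,38.276), P2=(191.686,53.660), P3=(218.586,76.435); sampled at t=k/5. Machine vertices: (17.395,97.120) → (36.821,93.752) → (81.687,87.700) → (136.960,79.191) → (187.604,68.452) → (218.586,55.712). Open path.

G21
G90
G00 X373.180 Y125.707
M3 S224
G1 X256.710 Y91.576 F2515
G1 X68.855 Y68.728
G1 X164.137 Y45.913
G1 X334.962 Y65.587
G00 X249.461 Y68.772
M3 S788
G1 X241.065 Y78.338 F853
G1 X236.535 Y86.639
G1 X234.947 Y92.301
G1 X235.379 Y93.951
G1 X236.908 Y90.215
G00 X121.449 Y21.583
M3 S788
G1 X142.654 Y22.600 F853
G1 X178.556 Y27.702
G1 X217.661 Y34.660
G1 X248.477 Y41.242
G1 X259.510 Y45.217
G00 X17.395 Y97.120
M3 S224
G1 X36.821 Y93.752 F2515
G1 X81.687 Y87.700
G1 X136.960 Y79.191
G1 X187.604 Y68.452
G1 X218.586 Y55.712
M5
G00 X0.000 Y0.000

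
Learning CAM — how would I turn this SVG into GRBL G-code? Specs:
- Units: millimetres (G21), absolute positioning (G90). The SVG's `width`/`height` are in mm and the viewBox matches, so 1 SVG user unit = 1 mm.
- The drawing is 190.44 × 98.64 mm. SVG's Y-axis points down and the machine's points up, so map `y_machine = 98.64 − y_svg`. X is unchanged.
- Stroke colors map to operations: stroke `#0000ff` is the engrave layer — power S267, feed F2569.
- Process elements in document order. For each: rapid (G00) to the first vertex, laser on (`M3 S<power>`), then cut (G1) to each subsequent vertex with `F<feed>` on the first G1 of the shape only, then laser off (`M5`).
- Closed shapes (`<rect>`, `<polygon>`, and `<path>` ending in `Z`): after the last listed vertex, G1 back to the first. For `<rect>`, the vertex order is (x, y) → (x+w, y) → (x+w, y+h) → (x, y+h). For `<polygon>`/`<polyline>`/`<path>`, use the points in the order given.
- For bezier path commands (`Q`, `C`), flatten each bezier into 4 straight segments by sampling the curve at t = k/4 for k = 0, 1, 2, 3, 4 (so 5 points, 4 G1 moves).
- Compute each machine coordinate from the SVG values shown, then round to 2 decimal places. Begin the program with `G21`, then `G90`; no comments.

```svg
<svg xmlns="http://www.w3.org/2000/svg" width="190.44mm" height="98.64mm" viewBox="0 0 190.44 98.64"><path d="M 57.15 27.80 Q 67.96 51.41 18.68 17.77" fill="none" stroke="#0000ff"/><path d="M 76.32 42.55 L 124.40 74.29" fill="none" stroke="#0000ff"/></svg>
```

Since the viewBox matches the mm dimensions, user units are millimetres directly. The only transform is the Y-flip y_m = 98.64 − y_svg.

Shape 1 is a quadratic bezier drawn with `<path>`. Its stroke #0000ff means engrave at S267, F2569. After flipping Y the toolpath is (57.15,70.84) → (58.80,62.61) → (52.94,61.54) → (39.56,67.63) → (18.68,80.87).

Shape 2 is a line segment drawn with `<path>`. Its stroke #0000ff means engrave at S267, F2569. After flipping Y the toolpath is (76.32,56.09) → (124.40,24.35).

G21
G90
G00 X57.15 Y70.84
M3 S267
G1 X58.80 Y62.61 F2569
G1 X52.94 Y61.54
G1 X39.56 Y67.63
G1 X18.68 Y80.87
M5
G00 X76.32 Y56.09
M3 S267
G1 X124.40 Y24.35 F2569
M5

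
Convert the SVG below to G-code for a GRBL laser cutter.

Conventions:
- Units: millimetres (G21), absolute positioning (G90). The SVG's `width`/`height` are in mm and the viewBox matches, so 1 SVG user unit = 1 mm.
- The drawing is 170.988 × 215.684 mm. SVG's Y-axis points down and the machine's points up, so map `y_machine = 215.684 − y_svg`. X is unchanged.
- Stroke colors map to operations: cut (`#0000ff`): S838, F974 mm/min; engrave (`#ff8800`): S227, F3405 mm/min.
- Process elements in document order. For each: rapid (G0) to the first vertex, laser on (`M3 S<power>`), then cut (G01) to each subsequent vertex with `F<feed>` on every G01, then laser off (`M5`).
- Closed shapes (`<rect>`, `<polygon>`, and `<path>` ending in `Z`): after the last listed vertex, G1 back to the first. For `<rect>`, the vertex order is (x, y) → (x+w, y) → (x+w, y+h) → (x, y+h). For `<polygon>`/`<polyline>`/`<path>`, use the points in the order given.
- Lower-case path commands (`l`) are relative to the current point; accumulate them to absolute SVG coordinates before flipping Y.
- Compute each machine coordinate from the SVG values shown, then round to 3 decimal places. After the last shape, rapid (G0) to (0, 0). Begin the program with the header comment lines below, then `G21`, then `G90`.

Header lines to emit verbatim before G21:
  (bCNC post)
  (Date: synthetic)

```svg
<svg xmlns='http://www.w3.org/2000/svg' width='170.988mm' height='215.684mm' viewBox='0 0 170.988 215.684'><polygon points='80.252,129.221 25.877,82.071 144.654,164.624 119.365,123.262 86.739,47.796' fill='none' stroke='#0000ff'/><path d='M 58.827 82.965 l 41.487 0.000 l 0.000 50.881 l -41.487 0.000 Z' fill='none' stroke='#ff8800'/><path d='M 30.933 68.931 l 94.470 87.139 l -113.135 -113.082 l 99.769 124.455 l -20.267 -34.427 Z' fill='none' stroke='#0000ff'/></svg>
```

Since the viewBox matches the mm dimensions, user units are millimetres directly. The only transform is the Y-flip y_m = 215.684 − y_svg.

Shape 1 is a closed polygon drawn with `<polygon>`. Its stroke #0000ff means cut at S838, F974. After flipping Y the toolpath is (80.252,86.463) → (25.877,133.613) → (144.654,51.060) → (119.365,92.422) → (86.739,167.888) → (80.252,86.463), returning to the start.

Shape 2 is a rectangle drawn with `<path>`. Its stroke #ff8800 means engrave at S227, F3405. After flipping Y the toolpath is (58.827,132.719) → (100.314,132.719) → (100.314,81.838) → (58.827,81.838) → (58.827,132.719), returning to the start.

Shape 3 is a closed polygon drawn with `<path>`. Its stroke #0000ff means cut at S838, F974. After flipping Y the toolpath is (30.933,146.753) → (125.403,59.614) → (12.268,172.696) → (112.037,48.241) → (91.770,82.668) → (30.933,146.753), returning to the start.

(bCNC post)
(Date: synthetic)
G21
G90
G0 X80.252 Y86.463
M3 S838
G01 X25.877 Y133.613 F974
G01 X144.654 Y51.060 F974
G01 X119.365 Y92.422 F974
G01 X86.739 Y167.888 F974
G01 X80.252 Y86.463 F974
M5
G0 X58.827 Y132.719
M3 S227
G01 X100.314 Y132.719 F3405
G01 X100.314 Y81.838 F3405
G01 X58.827 Y81.838 F3405
G01 X58.827 Y132.719 F3405
M5
G0 X30.933 Y146.753
M3 S838
G01 X125.403 Y59.614 F974
G01 X12.268 Y172.696 F974
G01 X112.037 Y48.241 F974
G01 X91.770 Y82.668 F974
G01 X30.933 Y146.753 F974
M5
G0 X0.000 Y0.000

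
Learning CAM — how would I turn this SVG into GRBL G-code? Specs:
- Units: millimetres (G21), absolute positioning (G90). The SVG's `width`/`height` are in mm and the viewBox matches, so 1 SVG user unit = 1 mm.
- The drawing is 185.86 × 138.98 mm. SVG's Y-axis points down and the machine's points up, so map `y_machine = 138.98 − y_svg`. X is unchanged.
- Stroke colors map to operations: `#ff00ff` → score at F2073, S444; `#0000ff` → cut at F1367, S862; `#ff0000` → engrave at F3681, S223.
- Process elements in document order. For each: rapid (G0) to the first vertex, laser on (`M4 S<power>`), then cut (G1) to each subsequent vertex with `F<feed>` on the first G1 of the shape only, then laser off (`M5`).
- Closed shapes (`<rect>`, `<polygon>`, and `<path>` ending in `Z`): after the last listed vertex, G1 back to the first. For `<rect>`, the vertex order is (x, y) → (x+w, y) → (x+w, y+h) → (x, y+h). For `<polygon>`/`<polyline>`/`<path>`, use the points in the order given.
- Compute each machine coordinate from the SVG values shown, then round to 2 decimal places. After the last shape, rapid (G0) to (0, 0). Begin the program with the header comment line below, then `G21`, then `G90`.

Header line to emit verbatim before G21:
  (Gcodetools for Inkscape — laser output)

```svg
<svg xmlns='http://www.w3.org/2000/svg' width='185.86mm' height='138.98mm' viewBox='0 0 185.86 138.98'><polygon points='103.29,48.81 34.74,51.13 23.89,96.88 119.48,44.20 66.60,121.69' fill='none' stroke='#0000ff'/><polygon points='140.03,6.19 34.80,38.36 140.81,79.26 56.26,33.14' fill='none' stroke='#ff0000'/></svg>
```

viewBox `0 0 185.86 138.98` with mm width/height → 1 unit = 1 mm. Flip: y_m = 138.98 − y_svg.

**Shape 1** — `<polygon>` closed polygon, stroke `#0000ff` → cut (S862, F1367). Machine vertices: (103.29,90.17) → (34.74,87.85) → (23.89,42.10) → (119.48,94.78) → (66.60,17.29) → (103.29,90.17). Closed: final G1 returns to the first vertex.

**Shape 2** — `<polygon>` closed polygon, stroke `#ff0000` → engrave (S223, F3681). Machine vertices: (140.03,132.79) → (34.80,100.62) → (140.81,59.72) → (56.26,105.84) → (140.03,132.79). Closed: final G1 returns to the first vertex.

(Gcodetools for Inkscape — laser output)
G21
G90
G0 X103.29 Y90.17
M4 S862
G1 X34.74 Y87.85 F1367
G1 X23.89 Y42.10
G1 X119.48 Y94.78
G1 X66.60 Y17.29
G1 X103.29 Y90.17
M5
G0 X140.03 Y132.79
M4 S223
G1 X34.80 Y100.62 F3681
G1 X140.81 Y59.72
G1 X56.26 Y105.84
G1 X140.03 Y132.79
M5
G0 X0.00 Y0.00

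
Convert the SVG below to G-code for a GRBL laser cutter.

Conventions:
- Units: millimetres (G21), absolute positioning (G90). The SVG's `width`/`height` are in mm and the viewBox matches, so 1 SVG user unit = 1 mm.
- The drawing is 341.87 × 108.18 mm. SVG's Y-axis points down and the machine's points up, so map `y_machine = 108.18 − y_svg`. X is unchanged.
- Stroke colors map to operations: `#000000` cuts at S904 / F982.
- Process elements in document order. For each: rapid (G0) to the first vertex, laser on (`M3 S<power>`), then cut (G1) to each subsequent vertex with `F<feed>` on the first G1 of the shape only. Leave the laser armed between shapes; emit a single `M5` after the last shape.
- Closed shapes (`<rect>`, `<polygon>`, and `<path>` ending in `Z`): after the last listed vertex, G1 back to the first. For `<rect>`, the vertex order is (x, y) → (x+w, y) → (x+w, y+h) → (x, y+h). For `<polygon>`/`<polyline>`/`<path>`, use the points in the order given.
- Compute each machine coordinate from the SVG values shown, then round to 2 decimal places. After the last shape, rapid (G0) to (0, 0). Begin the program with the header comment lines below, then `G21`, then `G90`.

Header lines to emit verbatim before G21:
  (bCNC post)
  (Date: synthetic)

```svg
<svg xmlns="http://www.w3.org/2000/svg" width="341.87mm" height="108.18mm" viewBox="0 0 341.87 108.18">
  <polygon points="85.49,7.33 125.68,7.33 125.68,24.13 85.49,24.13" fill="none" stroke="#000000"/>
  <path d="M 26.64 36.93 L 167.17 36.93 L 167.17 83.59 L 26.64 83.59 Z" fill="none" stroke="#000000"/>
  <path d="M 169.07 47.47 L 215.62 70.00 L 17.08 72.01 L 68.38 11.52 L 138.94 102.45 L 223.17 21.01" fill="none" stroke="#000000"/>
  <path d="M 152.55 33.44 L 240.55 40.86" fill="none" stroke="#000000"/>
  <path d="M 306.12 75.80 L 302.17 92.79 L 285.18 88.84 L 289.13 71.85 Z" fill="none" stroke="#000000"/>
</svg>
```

(bCNC post)
(Date: synthetic)
G21
G90
G0 X85.49 Y100.85
M3 S904
G1 X125.68 Y100.85 F982
G1 X125.68 Y84.05
G1 X85.49 Y84.05
G1 X85.49 Y100.85
G0 X26.64 Y71.25
M3 S904
G1 X167.17 Y71.25 F982
G1 X167.17 Y24.59
G1 X26.64 Y24.59
G1 X26.64 Y71.25
G0 X169.07 Y60.71
M3 S904
G1 X215.62 Y38.18 F982
G1 X17.08 Y36.17
G1 X68.38 Y96.66
G1 X138.94 Y5.73
G1 X223.17 Y87.17
G0 X152.55 Y74.74
M3 S904
G1 X240.55 Y67.32 F982
G0 X306.12 Y32.38
M3 S904
G1 X302.17 Y15.39 F982
G1 X285.18 Y19.34
G1 X289.13 Y36.33
G1 X306.12 Y32.38
M5
G0 X0.00 Y0.00

1 u = 1 mm; y_m = 108.18 − y.

[1] `<polygon>` rectangle, #000000→cut S904 F982: (85.49,100.85) → (125.68,100.85) → (125.68,84.05) → (85.49,84.05) → (85.49,100.85) (closed)

[2] `<path>` rectangle, #000000→cut S904 F982: (26.64,71.25) → (167.17,71.25) → (167.17,24.59) → (26.64,24.59) → (26.64,71.25) (closed)

[3] `<path>` open polyline, #000000→cut S904 F982: (169.07,60.71) → (215.62,38.18) → (17.08,36.17) → (68.38,96.66) → (138.94,5.73) → (223.17,87.17)

[4] `<path>` line segment, #000000→cut S904 F982: (152.55,74.74) → (240.55,67.32)

[5] `<path>` regular polygon, #000000→cut S904 F982: (306.12,32.38) → (302.17,15.39) → (285.18,19.34) → (289.13,36.33) → (306.12,32.38) (closed)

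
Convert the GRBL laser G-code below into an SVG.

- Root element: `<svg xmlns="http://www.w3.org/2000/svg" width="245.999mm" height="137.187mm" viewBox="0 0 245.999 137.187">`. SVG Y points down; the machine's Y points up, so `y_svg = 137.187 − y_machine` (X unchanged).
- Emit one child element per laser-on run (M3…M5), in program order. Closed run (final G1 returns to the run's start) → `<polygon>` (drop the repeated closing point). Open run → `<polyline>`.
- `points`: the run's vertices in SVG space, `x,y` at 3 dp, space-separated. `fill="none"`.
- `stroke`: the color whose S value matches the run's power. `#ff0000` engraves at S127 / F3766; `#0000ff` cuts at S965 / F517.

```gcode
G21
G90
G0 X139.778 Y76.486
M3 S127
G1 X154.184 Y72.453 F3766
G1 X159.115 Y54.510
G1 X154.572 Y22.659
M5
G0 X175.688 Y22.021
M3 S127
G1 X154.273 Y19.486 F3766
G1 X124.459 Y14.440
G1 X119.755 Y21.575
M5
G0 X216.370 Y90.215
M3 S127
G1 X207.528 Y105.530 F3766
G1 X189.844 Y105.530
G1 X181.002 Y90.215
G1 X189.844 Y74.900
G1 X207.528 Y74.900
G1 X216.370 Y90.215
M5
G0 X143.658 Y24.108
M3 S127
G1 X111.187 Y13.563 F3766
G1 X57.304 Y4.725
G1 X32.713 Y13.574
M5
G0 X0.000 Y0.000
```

<svg xmlns="http://www.w3.org/2000/svg" width="245.999mm" height="137.187mm" viewBox="0 0 245.999 137.187">
  <polyline points="139.778,60.701 154.184,64.734 159.115,82.677 154.572,114.528" fill="none" stroke="#ff0000"/>
  <polyline points="175.688,115.166 154.273,117.701 124.459,122.747 119.755,115.612" fill="none" stroke="#ff0000"/>
  <polygon points="216.370,46.972 207.528,31.657 189.844,31.657 181.002,46.972 189.844,62.287 207.528,62.287" fill="none" stroke="#ff0000"/>
  <polyline points="143.658,113.079 111.187,123.624 57.304,132.462 32.713,123.613" fill="none" stroke="#ff0000"/>
</svg>

Machine Y-up, SVG Y-down with viewBox height 137.187, so y_svg = 137.187 − y_machine; X carries over. Every run uses S127, so all elements get stroke `#ff0000` (engrave).

Run 1: The run is open, so emit a `<polyline>` with points (Y-flipped): 139.778,60.701 154.184,64.734 159.115,82.677 154.572,114.528.

Run 2: The run is open, so emit a `<polyline>` with points (Y-flipped): 175.688,115.166 154.273,117.701 124.459,122.747 119.755,115.612.

Run 3: The run returns to its start, so emit a `<polygon>` with points (Y-flipped): 216.370,46.972 207.528,31.657 189.844,31.657 181.002,46.972 189.844,62.287 207.528,62.287.

Run 4: The run is open, so emit a `<polyline>` with points (Y-flipped): 143.658,113.079 111.187,123.624 57.304,132.462 32.713,123.613.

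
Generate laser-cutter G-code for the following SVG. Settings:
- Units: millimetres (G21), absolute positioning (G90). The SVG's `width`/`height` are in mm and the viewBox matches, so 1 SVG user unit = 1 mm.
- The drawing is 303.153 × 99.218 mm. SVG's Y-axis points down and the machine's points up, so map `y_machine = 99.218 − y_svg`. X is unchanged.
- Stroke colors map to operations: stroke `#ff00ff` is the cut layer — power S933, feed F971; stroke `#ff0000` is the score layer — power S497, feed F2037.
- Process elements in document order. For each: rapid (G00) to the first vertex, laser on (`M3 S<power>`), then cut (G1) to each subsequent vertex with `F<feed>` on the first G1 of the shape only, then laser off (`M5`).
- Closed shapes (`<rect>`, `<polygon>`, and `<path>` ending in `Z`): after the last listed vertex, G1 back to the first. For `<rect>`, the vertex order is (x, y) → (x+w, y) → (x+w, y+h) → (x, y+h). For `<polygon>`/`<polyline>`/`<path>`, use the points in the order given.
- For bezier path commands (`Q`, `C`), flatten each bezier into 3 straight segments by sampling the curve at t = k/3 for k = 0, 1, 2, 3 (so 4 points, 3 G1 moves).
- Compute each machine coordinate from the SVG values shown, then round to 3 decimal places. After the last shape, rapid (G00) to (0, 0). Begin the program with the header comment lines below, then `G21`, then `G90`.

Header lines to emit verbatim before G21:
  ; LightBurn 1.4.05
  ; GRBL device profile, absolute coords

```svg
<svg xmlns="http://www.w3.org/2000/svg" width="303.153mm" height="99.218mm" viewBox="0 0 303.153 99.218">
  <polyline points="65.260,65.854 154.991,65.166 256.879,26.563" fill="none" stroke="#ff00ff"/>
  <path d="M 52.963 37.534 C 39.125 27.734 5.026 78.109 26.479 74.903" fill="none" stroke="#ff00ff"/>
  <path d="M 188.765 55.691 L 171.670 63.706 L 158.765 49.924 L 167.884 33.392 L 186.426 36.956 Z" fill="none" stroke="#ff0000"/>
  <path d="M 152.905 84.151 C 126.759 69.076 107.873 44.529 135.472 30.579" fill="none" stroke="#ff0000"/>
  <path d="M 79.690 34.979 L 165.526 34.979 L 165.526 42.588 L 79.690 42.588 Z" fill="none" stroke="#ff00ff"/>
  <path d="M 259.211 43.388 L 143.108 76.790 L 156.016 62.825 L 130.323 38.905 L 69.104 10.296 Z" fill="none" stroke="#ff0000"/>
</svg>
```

1 u = 1 mm; y_m = 99.218 − y.

[1] `<polyline>` open polyline, #ff00ff→cut S933 F971: (65.260,33.364) → (154.991,34.052) → (256.879,72.655)

[2] `<path>` cubic bezier, #ff00ff→cut S933 F971: (52.963,61.684) → (35.179,55.639) → (20.735,34.756) → (26.479,24.315)

[3] `<path>` regular polygon, #ff0000→score S497 F2037: (188.765,43.527) → (171.670,35.512) → (158.765,49.294) → (167.884,65.826) → (186.426,62.262) → (188.765,43.527) (closed)

[4] `<path>` cubic bezier, #ff0000→score S497 F2037: (152.905,15.067) → (130.632,32.556) → (121.915,51.900) → (135.472,68.639)

[5] `<path>` rectangle, #ff00ff→cut S933 F971: (79.690,64.239) → (165.526,64.239) → (165.526,56.630) → (79.690,56.630) → (79.690,64.239) (closed)

[6] `<path>` closed polygon, #ff0000→score S497 F2037: (259.211,55.830) → (143.108,22.428) → (156.016,36.393) → (130.323,60.313) → (69.104,88.922) → (259.211,55.830) (closed)

; LightBurn 1.4.05
; GRBL device profile, absolute coords
G21
G90
G00 X65.260 Y33.364
M3 S933
G1 X154.991 Y34.052 F971
G1 X256.879 Y72.655
M5
G00 X52.963 Y61.684
M3 S933
G1 X35.179 Y55.639 F971
G1 X20.735 Y34.756
G1 X26.479 Y24.315
M5
G00 X188.765 Y43.527
M3 S497
G1 X171.670 Y35.512 F2037
G1 X158.765 Y49.294
G1 X167.884 Y65.826
G1 X186.426 Y62.262
G1 X188.765 Y43.527
M5
G00 X152.905 Y15.067
M3 S497
G1 X130.632 Y32.556 F2037
G1 X121.915 Y51.900
G1 X135.472 Y68.639
M5
G00 X79.690 Y64.239
M3 S933
G1 X165.526 Y64.239 F971
G1 X165.526 Y56.630
G1 X79.690 Y56.630
G1 X79.690 Y64.239
M5
G00 X259.211 Y55.830
M3 S497
G1 X143.108 Y22.428 F2037
G1 X156.016 Y36.393
G1 X130.323 Y60.313
G1 X69.104 Y88.922
G1 X259.211 Y55.830
M5
G00 X0.000 Y0.000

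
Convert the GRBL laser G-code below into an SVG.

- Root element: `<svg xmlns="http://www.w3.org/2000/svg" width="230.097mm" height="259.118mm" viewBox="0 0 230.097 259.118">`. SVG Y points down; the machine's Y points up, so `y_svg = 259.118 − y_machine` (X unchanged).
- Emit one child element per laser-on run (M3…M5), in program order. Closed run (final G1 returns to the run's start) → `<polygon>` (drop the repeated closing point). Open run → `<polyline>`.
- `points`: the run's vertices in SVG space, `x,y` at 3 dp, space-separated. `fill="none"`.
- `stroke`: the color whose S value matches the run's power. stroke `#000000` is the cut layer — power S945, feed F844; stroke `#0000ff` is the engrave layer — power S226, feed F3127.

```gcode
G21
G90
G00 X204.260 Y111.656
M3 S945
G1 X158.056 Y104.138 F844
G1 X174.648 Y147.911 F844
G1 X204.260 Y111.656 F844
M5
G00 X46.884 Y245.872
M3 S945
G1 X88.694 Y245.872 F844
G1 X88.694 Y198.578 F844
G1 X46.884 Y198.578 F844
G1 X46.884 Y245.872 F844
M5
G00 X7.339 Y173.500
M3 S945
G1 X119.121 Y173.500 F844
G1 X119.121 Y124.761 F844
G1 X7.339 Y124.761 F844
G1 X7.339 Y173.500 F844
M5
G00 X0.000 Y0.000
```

y_svg = 259.118 − y_m. Every run uses S945, so all elements get stroke `#000000` (cut).

[1] closed run; points: 204.260,147.462 158.056,154.980 174.648,111.207

[2] closed run; points: 46.884,13.246 88.694,13.246 88.694,60.540 46.884,60.540

[3] closed run; points: 7.339,85.618 119.121,85.618 119.121,134.357 7.339,134.357

<svg xmlns="http://www.w3.org/2000/svg" width="230.097mm" height="259.118mm" viewBox="0 0 230.097 259.118">
  <polygon points="204.260,147.462 158.056,154.980 174.648,111.207" fill="none" stroke="#000000"/>
  <polygon points="46.884,13.246 88.694,13.246 88.694,60.540 46.884,60.540" fill="none" stroke="#000000"/>
  <polygon points="7.339,85.618 119.121,85.618 119.121,134.357 7.339,134.357" fill="none" stroke="#000000"/>
</svg>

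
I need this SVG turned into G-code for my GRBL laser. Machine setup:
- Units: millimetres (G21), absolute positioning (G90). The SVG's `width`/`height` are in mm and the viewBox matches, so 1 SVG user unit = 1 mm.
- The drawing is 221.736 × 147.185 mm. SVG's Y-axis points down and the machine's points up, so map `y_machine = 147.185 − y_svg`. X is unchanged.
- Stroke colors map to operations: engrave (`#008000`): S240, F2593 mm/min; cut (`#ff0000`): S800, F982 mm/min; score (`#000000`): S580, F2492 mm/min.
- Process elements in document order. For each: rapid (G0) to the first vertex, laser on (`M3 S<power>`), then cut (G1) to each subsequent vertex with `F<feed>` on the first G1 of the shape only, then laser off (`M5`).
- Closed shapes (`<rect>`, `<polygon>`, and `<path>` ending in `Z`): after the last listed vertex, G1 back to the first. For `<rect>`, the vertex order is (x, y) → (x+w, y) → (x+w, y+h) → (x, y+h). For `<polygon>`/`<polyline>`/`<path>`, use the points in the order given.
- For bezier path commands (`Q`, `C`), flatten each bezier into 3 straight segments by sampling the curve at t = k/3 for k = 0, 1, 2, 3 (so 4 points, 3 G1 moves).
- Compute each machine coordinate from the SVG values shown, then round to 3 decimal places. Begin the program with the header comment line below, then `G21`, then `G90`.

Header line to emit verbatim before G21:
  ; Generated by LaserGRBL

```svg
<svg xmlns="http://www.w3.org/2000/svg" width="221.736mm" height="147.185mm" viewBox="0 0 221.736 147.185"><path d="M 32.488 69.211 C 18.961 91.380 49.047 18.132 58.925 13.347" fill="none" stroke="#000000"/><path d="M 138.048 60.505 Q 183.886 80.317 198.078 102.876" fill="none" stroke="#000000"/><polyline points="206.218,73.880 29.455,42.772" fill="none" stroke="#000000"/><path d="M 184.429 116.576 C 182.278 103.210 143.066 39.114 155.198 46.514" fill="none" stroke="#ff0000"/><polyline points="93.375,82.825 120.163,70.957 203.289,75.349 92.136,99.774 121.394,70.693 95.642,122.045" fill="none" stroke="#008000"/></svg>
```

1 u = 1 mm; y_m = 147.185 − y.

[1] `<path>` cubic bezier, #000000→score S580 F2492: (32.488,77.974) → (31.135,81.541) → (44.675,112.302) → (58.925,133.838)

[2] `<path>` quadratic bezier, #000000→score S580 F2492: (138.048,86.680) → (165.090,73.167) → (185.100,59.043) → (198.078,44.309)

[3] `<polyline>` line segment, #000000→score S580 F2492: (206.218,73.305) → (29.455,104.413)

[4] `<path>` cubic bezier, #ff0000→cut S800 F982: (184.429,30.609) → (173.199,56.358) → (156.906,88.766) → (155.198,100.671)

[5] `<polyline>` open polyline, #008000→engrave S240 F2593: (93.375,64.360) → (120.163,76.228) → (203.289,71.836) → (92.136,47.411) → (121.394,76.492) → (95.642,25.140)

; Generated by LaserGRBL
G21
G90
G0 X32.488 Y77.974
M3 S580
G1 X31.135 Y81.541 F2492
G1 X44.675 Y112.302
G1 X58.925 Y133.838
M5
G0 X138.048 Y86.680
M3 S580
G1 X165.090 Y73.167 F2492
G1 X185.100 Y59.043
G1 X198.078 Y44.309
M5
G0 X206.218 Y73.305
M3 S580
G1 X29.455 Y104.413 F2492
M5
G0 X184.429 Y30.609
M3 S800
G1 X173.199 Y56.358 F982
G1 X156.906 Y88.766
G1 X155.198 Y100.671
M5
G0 X93.375 Y64.360
M3 S240
G1 X120.163 Y76.228 F2593
G1 X203.289 Y71.836
G1 X92.136 Y47.411
G1 X121.394 Y76.492
G1 X95.642 Y25.140
M5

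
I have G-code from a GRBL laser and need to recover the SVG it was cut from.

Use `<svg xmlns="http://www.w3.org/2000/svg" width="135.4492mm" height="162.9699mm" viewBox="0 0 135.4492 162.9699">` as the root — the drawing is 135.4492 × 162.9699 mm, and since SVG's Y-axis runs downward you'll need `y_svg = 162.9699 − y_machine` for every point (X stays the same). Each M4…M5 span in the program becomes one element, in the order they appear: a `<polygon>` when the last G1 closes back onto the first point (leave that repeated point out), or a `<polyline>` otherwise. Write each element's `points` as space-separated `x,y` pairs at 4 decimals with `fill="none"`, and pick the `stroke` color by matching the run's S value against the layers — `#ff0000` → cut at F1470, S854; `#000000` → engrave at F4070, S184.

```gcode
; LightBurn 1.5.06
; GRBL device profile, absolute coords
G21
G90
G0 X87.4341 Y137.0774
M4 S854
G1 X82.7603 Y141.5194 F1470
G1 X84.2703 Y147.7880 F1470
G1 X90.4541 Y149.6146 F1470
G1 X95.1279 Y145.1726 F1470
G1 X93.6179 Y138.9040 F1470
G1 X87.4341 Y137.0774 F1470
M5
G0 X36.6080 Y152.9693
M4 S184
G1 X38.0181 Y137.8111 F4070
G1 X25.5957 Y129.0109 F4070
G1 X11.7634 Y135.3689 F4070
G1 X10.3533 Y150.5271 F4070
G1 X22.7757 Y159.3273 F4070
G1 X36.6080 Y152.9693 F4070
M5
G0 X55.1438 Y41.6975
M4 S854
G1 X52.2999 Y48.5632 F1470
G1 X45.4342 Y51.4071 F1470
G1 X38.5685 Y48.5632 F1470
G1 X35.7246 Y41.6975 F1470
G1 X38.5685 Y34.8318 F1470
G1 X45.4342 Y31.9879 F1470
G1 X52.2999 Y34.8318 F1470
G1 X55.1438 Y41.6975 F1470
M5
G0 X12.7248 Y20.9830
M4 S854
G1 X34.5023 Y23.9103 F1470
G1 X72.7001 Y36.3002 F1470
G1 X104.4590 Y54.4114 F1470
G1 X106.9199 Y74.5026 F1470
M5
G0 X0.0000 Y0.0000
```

Each laser-on run becomes one SVG element. Flip Y back into SVG space with y_svg = 162.9699 − y_machine.

Run 1: power S854 maps to stroke `#ff0000` (cut). The run returns to its start, so emit a `<polygon>` with points (Y-flipped): 87.4341,25.8925 82.7603,21.4505 84.2703,15.1819 90.4541,13.3553 95.1279,17.7973 93.6179,24.0659.

Run 2: the run's S184 means `#000000` (engrave). The run returns to its start, so emit a `<polygon>` with points (Y-flipped): 36.6080,10.0006 38.0181,25.1588 25.5957,33.9590 11.7634,27.6010 10.3533,12.4428 22.7757,3.6426.

Run 3: the run's S854 means `#ff0000` (cut). The run returns to its start, so emit a `<polygon>` with points (Y-flipped): 55.1438,121.2724 52.2999,114.4067 45.4342,111.5628 38.5685,114.4067 35.7246,121.2724 38.5685,128.1381 45.4342,130.9820 52.2999,128.1381.

Run 4: power S854 maps to stroke `#ff0000` (cut). The run is open, so emit a `<polyline>` with points (Y-flipped): 12.7248,141.9869 34.5023,139.0596 72.7001,126.6697 104.4590,108.5585 106.9199,88.4673.

<svg xmlns="http://www.w3.org/2000/svg" width="135.4492mm" height="162.9699mm" viewBox="0 0 135.4492 162.9699">
  <polygon points="87.4341,25.8925 82.7603,21.4505 84.2703,15.1819 90.4541,13.3553 95.1279,17.7973 93.6179,24.0659" fill="none" stroke="#ff0000"/>
  <polygon points="36.6080,10.0006 38.0181,25.1588 25.5957,33.9590 11.7634,27.6010 10.3533,12.4428 22.7757,3.6426" fill="none" stroke="#000000"/>
  <polygon points="55.1438,121.2724 52.2999,114.4067 45.4342,111.5628 38.5685,114.4067 35.7246,121.2724 38.5685,128.1381 45.4342,130.9820 52.2999,128.1381" fill="none" stroke="#ff0000"/>
  <polyline points="12.7248,141.9869 34.5023,139.0596 72.7001,126.6697 104.4590,108.5585 106.9199,88.4673" fill="none" stroke="#ff0000"/>
</svg>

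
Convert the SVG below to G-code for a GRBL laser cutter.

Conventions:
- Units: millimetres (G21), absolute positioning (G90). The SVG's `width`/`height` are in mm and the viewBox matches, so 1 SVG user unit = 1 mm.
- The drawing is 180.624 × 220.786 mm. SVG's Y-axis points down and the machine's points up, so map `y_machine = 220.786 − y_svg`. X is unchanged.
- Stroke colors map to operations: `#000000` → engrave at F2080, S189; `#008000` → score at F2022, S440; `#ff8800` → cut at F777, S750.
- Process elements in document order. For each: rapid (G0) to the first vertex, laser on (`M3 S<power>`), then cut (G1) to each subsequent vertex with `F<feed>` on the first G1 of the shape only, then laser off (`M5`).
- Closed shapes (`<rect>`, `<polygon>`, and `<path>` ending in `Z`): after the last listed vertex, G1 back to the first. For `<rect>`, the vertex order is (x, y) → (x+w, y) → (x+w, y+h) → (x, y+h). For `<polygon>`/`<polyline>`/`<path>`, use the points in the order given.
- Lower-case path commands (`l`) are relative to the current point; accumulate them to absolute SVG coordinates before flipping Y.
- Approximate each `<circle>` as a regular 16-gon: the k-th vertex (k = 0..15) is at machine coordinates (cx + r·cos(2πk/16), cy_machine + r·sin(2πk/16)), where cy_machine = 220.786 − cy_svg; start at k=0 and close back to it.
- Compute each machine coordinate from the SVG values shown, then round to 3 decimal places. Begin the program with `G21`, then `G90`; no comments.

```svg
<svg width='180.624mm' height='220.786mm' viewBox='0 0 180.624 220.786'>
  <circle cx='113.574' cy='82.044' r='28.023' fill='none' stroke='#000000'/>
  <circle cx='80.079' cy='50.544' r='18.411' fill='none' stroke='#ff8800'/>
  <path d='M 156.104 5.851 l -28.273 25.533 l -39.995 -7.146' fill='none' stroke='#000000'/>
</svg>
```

1 u = 1 mm; y_m = 220.786 − y.

[1] `<circle>` circle, #000000→engrave S189 F2080: (141.597,138.742) → (139.464,149.466) → (133.389,158.557) → (124.298,164.632) → (113.574,166.765) → (102.850,164.632) → (93.759,158.557) → (87.684,149.466) → (85.551,138.742) → (87.684,128.018) → (93.759,118.927) → (102.850,112.852) → (113.574,110.719) → (124.298,112.852) → (133.389,118.927) → (139.464,128.018) → (141.597,138.742) (closed)

[2] `<circle>` circle, #ff8800→cut S750 F777: (98.490,170.242) → (97.089,177.288) → (93.098,183.261) → (87.125,187.252) → (80.079,188.653) → (73.033,187.252) → (67.060,183.261) → (63.069,177.288) → (61.668,170.242) → (63.069,163.196) → (67.060,157.223) → (73.033,153.232) → (80.079,151.831) → (87.125,153.232) → (93.098,157.223) → (97.089,163.196) → (98.490,170.242) (closed)

[3] `<path>` open polyline, #000000→engrave S189 F2080: (156.104,214.935) → (127.831,189.402) → (87.836,196.548)

G21
G90
G0 X141.597 Y138.742
M3 S189
G1 X139.464 Y149.466 F2080
G1 X133.389 Y158.557
G1 X124.298 Y164.632
G1 X113.574 Y166.765
G1 X102.850 Y164.632
G1 X93.759 Y158.557
G1 X87.684 Y149.466
G1 X85.551 Y138.742
G1 X87.684 Y128.018
G1 X93.759 Y118.927
G1 X102.850 Y112.852
G1 X113.574 Y110.719
G1 X124.298 Y112.852
G1 X133.389 Y118.927
G1 X139.464 Y128.018
G1 X141.597 Y138.742
M5
G0 X98.490 Y170.242
M3 S750
G1 X97.089 Y177.288 F777
G1 X93.098 Y183.261
G1 X87.125 Y187.252
G1 X80.079 Y188.653
G1 X73.033 Y187.252
G1 X67.060 Y183.261
G1 X63.069 Y177.288
G1 X61.668 Y170.242
G1 X63.069 Y163.196
G1 X67.060 Y157.223
G1 X73.033 Y153.232
G1 X80.079 Y151.831
G1 X87.125 Y153.232
G1 X93.098 Y157.223
G1 X97.089 Y163.196
G1 X98.490 Y170.242
M5
G0 X156.104 Y214.935
M3 S189
G1 X127.831 Y189.402 F2080
G1 X87.836 Y196.548
M5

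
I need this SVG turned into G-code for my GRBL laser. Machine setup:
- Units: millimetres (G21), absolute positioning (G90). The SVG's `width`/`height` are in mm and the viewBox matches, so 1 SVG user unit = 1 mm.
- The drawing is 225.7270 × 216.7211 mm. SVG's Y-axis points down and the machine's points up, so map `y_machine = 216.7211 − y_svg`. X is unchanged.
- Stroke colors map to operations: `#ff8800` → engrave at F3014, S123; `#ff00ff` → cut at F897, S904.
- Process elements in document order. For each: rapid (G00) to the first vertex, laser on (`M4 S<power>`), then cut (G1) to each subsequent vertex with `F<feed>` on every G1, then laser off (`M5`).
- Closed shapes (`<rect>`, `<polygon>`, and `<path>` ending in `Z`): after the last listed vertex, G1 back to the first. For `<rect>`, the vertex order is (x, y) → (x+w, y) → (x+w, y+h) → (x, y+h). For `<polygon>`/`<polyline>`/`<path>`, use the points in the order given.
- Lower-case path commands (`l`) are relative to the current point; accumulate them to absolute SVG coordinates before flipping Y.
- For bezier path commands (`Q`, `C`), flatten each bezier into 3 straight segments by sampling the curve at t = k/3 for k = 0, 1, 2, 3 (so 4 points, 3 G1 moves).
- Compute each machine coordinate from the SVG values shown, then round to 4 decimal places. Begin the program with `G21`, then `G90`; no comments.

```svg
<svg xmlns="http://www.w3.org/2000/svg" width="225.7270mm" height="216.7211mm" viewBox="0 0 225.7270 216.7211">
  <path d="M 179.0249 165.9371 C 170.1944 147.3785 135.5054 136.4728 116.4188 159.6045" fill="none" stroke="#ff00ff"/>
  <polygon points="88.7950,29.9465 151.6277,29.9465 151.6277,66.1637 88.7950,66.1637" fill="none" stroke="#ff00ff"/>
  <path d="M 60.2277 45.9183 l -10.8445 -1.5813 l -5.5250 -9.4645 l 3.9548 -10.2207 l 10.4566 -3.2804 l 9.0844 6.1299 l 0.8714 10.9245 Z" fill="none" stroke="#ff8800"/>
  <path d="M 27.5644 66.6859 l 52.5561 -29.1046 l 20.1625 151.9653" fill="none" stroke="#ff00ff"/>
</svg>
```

G21
G90
G00 X179.0249 Y50.7840
M4 S904
G1 X163.1105 Y65.8144 F897
G1 X139.1706 Y69.8797 F897
G1 X116.4188 Y57.1166 F897
M5
G00 X88.7950 Y186.7746
M4 S904
G1 X151.6277 Y186.7746 F897
G1 X151.6277 Y150.5574 F897
G1 X88.7950 Y150.5574 F897
G1 X88.7950 Y186.7746 F897
M5
G00 X60.2277 Y170.8028
M4 S123
G1 X49.3832 Y172.3841 F3014
G1 X43.8582 Y181.8486 F3014
G1 X47.8130 Y192.0693 F3014
G1 X58.2696 Y195.3497 F3014
G1 X67.3540 Y189.2198 F3014
G1 X68.2254 Y178.2953 F3014
G1 X60.2277 Y170.8028 F3014
M5
G00 X27.5644 Y150.0352
M4 S904
G1 X80.1205 Y179.1398 F897
G1 X100.2830 Y27.1745 F897
M5

viewBox `0 0 225.7270 216.7211` with mm width/height → 1 unit = 1 mm. Flip: y_m = 216.7211 − y_svg.

**Shape 1** — `<path>` cubic bezier, stroke `#ff00ff` → cut (S904, F897). Control points (SVG): P0=(179.0249,165.9371), P1=(170.1944,147.3785), P2=(135.5054,136.4728), P3=(116.4188,159.6045); sampled at t=k/3. Machine vertices: (179.0249,50.7840) → (163.1105,65.8144) → (139.1706,69.8797) → (116.4188,57.1166). Open path.

**Shape 2** — `<polygon>` rectangle, stroke `#ff00ff` → cut (S904, F897). Machine vertices: (88.7950,186.7746) → (151.6277,186.7746) → (151.6277,150.5574) → (88.7950,150.5574) → (88.7950,186.7746). Closed: final G1 returns to the first vertex.

**Shape 3** — `<path>` regular polygon, stroke `#ff8800` → engrave (S123, F3014). Machine vertices: (60.2277,170.8028) → (49.3832,172.3841) → (43.8582,181.8486) → (47.8130,192.0693) → (58.2696,195.3497) → (67.3540,189.2198) → (68.2254,178.2953) → (60.2277,170.8028). Closed: final G1 returns to the first vertex.

**Shape 4** — `<path>` open polyline, stroke `#ff00ff` → cut (S904, F897). Machine vertices: (27.5644,150.0352) → (80.1205,179.1398) → (100.2830,27.1745). Open path.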